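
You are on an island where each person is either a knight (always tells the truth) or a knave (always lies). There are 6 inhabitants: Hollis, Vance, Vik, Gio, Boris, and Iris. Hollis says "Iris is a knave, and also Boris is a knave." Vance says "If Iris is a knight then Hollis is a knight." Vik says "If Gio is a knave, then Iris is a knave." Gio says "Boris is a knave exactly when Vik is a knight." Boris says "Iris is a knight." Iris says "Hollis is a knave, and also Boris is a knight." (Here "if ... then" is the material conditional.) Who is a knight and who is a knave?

Hollis (knight): "Iris is a knave, and also Boris is a knave" — True. ✓
Vance is a knight; "if Iris is a knight then Hollis is a knight" is True, as required.
Vik is a knight, and the claim "if Gio is a knave, then Iris is a knave" is indeed True.
As a knight, Gio's statement "Boris is a knave exactly when Vik is a knight" should be True; it is.
Boris is a knave, so "Iris is a knight" must be False — and it is.
Iris is a knave, so "Hollis is a knave, and also Boris is a knight" must be False — and it is.

Hollis is a knight, Vance is a knight, Vik is a knight, Gio is a knight, Boris is a knave, and Iris is a knave.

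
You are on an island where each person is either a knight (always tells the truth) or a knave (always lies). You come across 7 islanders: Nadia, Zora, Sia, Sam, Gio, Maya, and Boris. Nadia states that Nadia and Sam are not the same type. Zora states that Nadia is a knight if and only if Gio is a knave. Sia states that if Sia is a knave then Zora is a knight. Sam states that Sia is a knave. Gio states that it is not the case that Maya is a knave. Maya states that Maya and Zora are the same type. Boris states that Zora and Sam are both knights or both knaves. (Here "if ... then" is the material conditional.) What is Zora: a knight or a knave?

Consistent assignments: {Nadia=knight, Zora=knight, Sia=knight, Sam=knave, Gio=knave, Maya=knave, Boris=knave}; {Nadia=knave, Zora=knight, Sia=knight, Sam=knave, Gio=knight, Maya=knight, Boris=knave}
In every consistent assignment, Zora is a knight.

Zora is a knight.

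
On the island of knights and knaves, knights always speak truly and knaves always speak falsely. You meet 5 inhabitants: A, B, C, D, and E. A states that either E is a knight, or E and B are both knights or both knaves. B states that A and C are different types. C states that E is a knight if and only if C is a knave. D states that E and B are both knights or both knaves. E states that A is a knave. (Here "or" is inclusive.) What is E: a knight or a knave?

E is a knave.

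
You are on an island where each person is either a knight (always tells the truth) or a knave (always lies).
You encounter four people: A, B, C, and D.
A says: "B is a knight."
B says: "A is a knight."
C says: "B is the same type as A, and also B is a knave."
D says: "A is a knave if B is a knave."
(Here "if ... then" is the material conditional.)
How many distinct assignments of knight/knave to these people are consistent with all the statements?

Consistent assignments:
  A=knight, B=knight, C=knave, D=knight
  A=knave, B=knave, C=knight, D=knight

2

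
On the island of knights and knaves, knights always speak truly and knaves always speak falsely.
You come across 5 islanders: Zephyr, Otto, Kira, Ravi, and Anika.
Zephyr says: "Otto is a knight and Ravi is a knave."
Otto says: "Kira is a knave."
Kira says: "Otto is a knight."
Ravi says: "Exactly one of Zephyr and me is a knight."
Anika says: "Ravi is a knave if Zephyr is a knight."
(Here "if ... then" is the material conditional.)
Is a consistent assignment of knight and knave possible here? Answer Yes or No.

Checking all 32 assignments, each has at least one speaker whose statement's truth value contradicts their type.

No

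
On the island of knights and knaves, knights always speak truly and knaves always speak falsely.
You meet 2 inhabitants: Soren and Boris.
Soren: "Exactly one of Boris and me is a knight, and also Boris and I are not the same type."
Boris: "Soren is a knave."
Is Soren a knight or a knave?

Consistent assignments: {Soren=knight, Boris=knave}
In every consistent assignment, Soren is a knight.

Soren is a knight.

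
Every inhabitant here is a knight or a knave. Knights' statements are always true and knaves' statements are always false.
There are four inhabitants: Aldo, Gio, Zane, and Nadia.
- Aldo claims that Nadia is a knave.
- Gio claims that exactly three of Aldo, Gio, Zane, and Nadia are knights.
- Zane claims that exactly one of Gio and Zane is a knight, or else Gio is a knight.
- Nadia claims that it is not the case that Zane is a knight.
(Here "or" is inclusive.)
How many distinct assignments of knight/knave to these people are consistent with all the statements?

Consistent assignments:
  Aldo=knight, Gio=knight, Zane=knight, Nadia=knave
  Aldo=knight, Gio=knave, Zane=knight, Nadia=knave
  Aldo=knave, Gio=knave, Zane=knave, Nadia=knight

3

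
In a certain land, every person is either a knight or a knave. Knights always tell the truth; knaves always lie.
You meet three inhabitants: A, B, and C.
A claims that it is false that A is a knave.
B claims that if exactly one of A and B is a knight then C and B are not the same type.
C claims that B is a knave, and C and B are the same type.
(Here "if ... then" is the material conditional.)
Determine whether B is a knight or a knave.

B is a knight.

Consistent assignments: {A=knight, B=knight, C=knave}; {A=knave, B=knight, C=knave}
In every consistent assignment, B is a knight.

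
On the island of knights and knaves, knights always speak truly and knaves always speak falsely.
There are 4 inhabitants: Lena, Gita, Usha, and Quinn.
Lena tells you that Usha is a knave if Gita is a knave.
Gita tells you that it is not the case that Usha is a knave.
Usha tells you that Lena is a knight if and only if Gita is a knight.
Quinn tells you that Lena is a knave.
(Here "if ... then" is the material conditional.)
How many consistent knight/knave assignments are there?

2

Consistent assignments:
  Lena=knight, Gita=knight, Usha=knight, Quinn=knave
  Lena=knight, Gita=knave, Usha=knave, Quinn=knave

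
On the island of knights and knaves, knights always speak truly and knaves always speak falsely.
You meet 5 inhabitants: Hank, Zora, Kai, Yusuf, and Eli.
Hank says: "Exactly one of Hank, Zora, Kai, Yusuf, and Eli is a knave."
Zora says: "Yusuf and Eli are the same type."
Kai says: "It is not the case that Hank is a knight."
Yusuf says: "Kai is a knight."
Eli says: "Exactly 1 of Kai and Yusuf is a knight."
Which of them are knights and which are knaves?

Knights: Kai and Yusuf. Knaves: Hank, Zora, and Eli.

Hank is a knave, so "exactly one of Hank, Zora, Kai, Yusuf, and Eli is a knave" must be false — and it is.
Since Zora is a knave, "Yusuf and Eli are the same type" needs to be false, which holds.
Kai (knight): "it is not the case that Hank is a knight" — True. ✓
Yusuf is a knight, so "Kai is a knight" must be True — and it is.
Eli is a knave, so "exactly 1 of Kai and Yusuf is a knight" must be false — and it is.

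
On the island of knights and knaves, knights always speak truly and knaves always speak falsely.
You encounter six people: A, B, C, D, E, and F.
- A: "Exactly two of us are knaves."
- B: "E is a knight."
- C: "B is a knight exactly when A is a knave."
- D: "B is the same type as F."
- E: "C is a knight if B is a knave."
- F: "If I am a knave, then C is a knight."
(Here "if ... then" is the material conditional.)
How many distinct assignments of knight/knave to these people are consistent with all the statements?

3

Consistent assignments:
  A=knave, B=knight, C=knight, D=knight, E=knight, F=knight
  A=knave, B=knave, C=knave, D=knight, E=knave, F=knave
  A=knave, B=knave, C=knave, D=knave, E=knave, F=knight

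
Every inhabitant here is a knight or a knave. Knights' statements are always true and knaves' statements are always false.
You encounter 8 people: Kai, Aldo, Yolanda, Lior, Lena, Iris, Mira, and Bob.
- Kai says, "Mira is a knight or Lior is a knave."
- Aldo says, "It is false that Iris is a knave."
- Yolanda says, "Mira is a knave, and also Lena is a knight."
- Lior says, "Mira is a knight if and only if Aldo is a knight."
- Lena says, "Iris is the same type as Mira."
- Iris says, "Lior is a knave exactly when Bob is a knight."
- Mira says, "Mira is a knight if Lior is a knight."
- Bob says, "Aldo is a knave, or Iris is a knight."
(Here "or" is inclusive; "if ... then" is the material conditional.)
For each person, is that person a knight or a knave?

Kai is a knave, Aldo is a knave, Yolanda is a knight, Lior is a knight, Lena is a knight, Iris is a knave, Mira is a knave, and Bob is a knight.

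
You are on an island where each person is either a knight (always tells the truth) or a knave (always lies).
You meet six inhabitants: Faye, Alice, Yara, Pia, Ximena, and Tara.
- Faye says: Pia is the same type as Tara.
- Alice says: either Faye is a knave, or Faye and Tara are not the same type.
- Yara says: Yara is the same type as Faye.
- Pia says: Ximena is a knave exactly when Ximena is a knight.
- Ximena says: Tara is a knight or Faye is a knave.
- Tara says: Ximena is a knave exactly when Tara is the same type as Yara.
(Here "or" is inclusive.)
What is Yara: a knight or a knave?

Yara is a knight.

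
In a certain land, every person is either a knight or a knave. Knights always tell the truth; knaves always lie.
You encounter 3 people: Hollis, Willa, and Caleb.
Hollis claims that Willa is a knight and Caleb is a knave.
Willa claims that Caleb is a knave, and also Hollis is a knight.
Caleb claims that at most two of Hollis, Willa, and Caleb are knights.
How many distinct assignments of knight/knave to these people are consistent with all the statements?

1

Consistent assignments:
  Hollis=knave, Willa=knave, Caleb=knight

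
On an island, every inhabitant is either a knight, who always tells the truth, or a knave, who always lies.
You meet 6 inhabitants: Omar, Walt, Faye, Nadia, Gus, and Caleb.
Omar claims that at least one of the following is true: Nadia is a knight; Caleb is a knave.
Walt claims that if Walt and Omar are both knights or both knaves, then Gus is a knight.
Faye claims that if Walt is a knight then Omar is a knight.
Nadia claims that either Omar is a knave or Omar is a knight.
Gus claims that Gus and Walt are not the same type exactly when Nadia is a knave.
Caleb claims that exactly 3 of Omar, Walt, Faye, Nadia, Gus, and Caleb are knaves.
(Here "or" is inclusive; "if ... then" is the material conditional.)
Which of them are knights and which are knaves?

Omar is a knight, Walt is a knight, Faye is a knight, Nadia is a knight, Gus is a knight, and Caleb is a knave.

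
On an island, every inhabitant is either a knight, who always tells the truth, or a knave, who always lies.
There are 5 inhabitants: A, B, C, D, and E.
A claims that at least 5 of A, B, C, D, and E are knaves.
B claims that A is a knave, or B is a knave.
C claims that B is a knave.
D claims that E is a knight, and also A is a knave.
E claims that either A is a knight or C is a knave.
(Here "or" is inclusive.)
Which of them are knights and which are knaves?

A is a knave, B is a knight, C is a knave, D is a knight, and E is a knight.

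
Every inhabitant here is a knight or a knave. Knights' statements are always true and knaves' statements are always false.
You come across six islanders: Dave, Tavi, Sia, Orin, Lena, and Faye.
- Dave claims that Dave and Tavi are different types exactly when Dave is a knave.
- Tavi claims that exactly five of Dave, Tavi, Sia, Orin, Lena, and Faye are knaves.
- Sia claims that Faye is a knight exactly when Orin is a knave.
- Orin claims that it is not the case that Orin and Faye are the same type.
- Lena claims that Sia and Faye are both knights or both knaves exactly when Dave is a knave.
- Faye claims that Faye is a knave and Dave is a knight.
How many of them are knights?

The unique consistent assignment is Dave=knave, Tavi=knave, Sia=knight, Orin=knight, Lena=knave, Faye=knave.
That has 2 knights.

2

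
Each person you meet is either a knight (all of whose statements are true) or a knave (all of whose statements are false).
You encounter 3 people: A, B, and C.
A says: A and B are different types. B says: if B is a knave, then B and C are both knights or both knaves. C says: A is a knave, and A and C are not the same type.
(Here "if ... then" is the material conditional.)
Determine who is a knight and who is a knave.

Suppose A is a knight. Then A's statement "A and B are different types" would have to be true. Checking the 4 ways to assign the others, none is consistent with every speaker.
(For instance, with B=knave, C=knight, C's claim "A is a knave, and A and C are not the same type" comes out false where it would need to be true.)
So A must be a knave, making "A and B are different types" false. Taking A=knave, B=knave, C=knight, each remaining statement checks out:
  B (knave): "if B is a knave, then B and C are both knights or both knaves" — false. ✓
  C (knight): "A is a knave, and A and C are not the same type" — true. ✓
This is the unique consistent assignment.

A is a knave, B is a knave, and C is a knight.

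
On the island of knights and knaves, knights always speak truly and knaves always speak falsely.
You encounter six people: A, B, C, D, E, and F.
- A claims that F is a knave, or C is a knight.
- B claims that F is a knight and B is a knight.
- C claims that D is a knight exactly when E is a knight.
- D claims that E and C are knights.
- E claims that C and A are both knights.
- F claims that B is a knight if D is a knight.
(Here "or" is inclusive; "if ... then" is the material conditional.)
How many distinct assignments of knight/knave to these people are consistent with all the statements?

Consistent assignments:
  A=knight, B=knight, C=knight, D=knight, E=knight, F=knight
  A=knight, B=knave, C=knight, D=knight, E=knight, F=knave

2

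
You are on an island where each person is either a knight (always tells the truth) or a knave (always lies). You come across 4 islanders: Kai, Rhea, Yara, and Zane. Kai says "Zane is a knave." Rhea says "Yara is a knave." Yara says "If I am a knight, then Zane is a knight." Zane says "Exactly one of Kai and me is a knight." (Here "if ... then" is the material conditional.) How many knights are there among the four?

2

The unique consistent assignment is Kai=knave, Rhea=knave, Yara=knight, Zane=knight.
That has 2 knights.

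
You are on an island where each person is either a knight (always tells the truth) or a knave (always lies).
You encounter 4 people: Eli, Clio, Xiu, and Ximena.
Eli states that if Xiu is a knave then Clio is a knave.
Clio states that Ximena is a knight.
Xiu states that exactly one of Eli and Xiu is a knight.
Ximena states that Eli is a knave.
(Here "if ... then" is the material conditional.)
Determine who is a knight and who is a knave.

Suppose Eli is a knight. Then Eli's statement "if Xiu is a knave then Clio is a knave" would have to be true. Checking the 8 ways to assign the others, none is consistent with every speaker.
(For instance, with Clio=knight, Xiu=knave, Ximena=knight, Eli's claim "if Xiu is a knave then Clio is a knave" comes out false where it would need to be true.)
So Eli must be a knave, making "if Xiu is a knave then Clio is a knave" false. Taking Eli=knave, Clio=knight, Xiu=knave, Ximena=knight, each remaining statement checks out:
  Clio (knight): "Ximena is a knight" — true. ✓
  Xiu (knave): "exactly one of Eli and Xiu is a knight" — false. ✓
  Ximena (knight): "Eli is a knave" — true. ✓
This is the unique consistent assignment.

Eli is a knave, Clio is a knight, Xiu is a knave, and Ximena is a knight.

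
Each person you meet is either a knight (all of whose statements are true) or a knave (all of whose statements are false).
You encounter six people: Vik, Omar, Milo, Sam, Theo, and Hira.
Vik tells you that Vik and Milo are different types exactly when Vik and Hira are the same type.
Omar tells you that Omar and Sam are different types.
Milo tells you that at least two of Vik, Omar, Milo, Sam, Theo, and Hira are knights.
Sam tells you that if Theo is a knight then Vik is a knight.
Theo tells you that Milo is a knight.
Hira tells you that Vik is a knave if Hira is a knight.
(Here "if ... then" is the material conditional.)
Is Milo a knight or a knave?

Milo is a knight.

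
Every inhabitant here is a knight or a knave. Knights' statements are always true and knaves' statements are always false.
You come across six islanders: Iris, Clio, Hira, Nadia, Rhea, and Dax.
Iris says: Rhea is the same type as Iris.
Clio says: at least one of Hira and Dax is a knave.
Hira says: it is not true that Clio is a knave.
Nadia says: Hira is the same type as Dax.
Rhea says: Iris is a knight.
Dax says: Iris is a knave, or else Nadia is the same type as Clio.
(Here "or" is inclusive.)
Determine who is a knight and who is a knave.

Iris is a knight, Clio is a knight, Hira is a knight, Nadia is a knave, Rhea is a knight, and Dax is a knave.

As a knight, Iris's statement "Rhea is the same type as Iris" should be True; it is.
Clio is a knight, and the claim "at least one of Hira and Dax is a knave" is indeed True.
Since Hira is a knight, "it is not true that Clio is a knave" needs to be True, which holds.
Nadia is a knave; "Hira is the same type as Dax" is False, as required.
As a knight, Rhea's statement "Iris is a knight" should be True; it is.
Dax is a knave, and the claim "Iris is a knave, or else Nadia is the same type as Clio" is indeed False.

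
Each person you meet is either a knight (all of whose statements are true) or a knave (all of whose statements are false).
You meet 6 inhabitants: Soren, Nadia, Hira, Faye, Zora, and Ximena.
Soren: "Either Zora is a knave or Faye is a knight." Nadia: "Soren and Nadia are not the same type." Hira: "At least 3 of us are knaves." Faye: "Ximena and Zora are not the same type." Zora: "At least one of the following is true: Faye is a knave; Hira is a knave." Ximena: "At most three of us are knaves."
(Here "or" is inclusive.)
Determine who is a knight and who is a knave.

Soren is a knave, Nadia is a knave, Hira is a knight, Faye is a knave, Zora is a knight, and Ximena is a knight.

Soren is a knave, so "either Zora is a knave or Faye is a knight" must be False — and it is.
Since Nadia is a knave, "Soren and Nadia are not the same type" needs to be False, which holds.
Hira is a knight, so "at least 3 of us are knaves" must be true — and it is.
Faye is a knave, so "Ximena and Zora are not the same type" must be False — and it is.
Zora is a knight, so "at least one of the following is true: Faye is a knave; Hira is a knave" must be true — and it is.
Ximena is a knight, and the claim "at most three of us are knaves" is indeed true.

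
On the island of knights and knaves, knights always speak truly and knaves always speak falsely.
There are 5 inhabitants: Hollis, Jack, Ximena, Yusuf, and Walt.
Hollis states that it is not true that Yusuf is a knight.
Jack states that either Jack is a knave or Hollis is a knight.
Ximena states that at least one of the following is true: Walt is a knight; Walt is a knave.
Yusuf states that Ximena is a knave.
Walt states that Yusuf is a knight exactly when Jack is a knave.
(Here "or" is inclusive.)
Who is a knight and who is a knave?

Knights: Hollis, Jack, Ximena, and Walt. Knaves: Yusuf.

Since Hollis is a knight, "it is not true that Yusuf is a knight" needs to be true, which holds.
Jack is a knight; "either Jack is a knave or Hollis is a knight" is true, as required.
Ximena is a knight; "at least one of the following is true: Walt is a knight; Walt is a knave" is true, as required.
Yusuf is a knave, and the claim "Ximena is a knave" is indeed False.
Walt is a knight, and the claim "Yusuf is a knight exactly when Jack is a knave" is indeed true.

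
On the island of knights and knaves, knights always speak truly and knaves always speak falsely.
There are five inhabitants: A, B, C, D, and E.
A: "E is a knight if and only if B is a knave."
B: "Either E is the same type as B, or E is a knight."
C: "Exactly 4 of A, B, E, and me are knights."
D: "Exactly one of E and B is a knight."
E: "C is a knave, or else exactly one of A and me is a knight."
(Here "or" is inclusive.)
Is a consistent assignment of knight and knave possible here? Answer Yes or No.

Yes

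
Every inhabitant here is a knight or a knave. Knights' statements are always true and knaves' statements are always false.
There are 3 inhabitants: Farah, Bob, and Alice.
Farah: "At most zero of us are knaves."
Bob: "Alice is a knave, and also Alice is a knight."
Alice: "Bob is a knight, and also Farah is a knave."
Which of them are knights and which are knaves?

As a knave, Farah's statement "at most zero of us are knaves" should be false; it is.
Bob is a knave, and the claim "Alice is a knave, and also Alice is a knight" is indeed false.
Alice is a knave; "Bob is a knight, and also Farah is a knave" is false, as required.

Farah is a knave, Bob is a knave, and Alice is a knave.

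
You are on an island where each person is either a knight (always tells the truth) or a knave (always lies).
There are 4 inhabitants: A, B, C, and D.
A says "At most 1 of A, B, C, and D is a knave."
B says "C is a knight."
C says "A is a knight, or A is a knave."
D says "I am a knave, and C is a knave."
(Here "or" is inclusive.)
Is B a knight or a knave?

B is a knight.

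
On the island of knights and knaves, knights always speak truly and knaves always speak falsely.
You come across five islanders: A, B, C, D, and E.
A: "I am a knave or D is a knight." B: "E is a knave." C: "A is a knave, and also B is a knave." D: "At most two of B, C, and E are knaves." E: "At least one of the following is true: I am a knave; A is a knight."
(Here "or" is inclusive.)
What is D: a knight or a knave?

D is a knight.

Consistent assignments: {A=knight, B=knave, C=knave, D=knight, E=knight}
In every consistent assignment, D is a knight.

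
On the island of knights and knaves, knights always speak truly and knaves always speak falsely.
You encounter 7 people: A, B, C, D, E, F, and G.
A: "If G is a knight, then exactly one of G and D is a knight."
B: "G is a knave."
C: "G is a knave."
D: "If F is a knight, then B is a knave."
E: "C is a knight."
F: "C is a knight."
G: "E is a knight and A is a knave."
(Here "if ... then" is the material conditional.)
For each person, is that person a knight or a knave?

Since A is a knight, "if G is a knight, then exactly one of G and D is a knight" needs to be True, which holds.
As a knight, B's statement "G is a knave" should be True; it is.
C is a knight, so "G is a knave" must be True — and it is.
As a knave, D's statement "if F is a knight, then B is a knave" should be false; it is.
E (knight): "C is a knight" — True. ✓
F is a knight, and the claim "C is a knight" is indeed True.
As a knave, G's statement "E is a knight and A is a knave" should be false; it is.

A is a knight, B is a knight, C is a knight, D is a knave, E is a knight, F is a knight, and G is a knave.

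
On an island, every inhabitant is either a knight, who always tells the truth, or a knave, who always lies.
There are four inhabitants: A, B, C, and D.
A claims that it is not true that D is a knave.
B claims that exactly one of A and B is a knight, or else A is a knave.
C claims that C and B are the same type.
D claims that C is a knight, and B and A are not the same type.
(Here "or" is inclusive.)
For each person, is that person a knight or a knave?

A (knave): "it is not true that D is a knave" — False. ✓
B is a knight; "exactly one of A and B is a knight, or else A is a knave" is True, as required.
Since C is a knave, "C and B are the same type" needs to be False, which holds.
D (knave): "C is a knight, and B and A are not the same type" — False. ✓

A is a knave, B is a knight, C is a knave, and D is a knave.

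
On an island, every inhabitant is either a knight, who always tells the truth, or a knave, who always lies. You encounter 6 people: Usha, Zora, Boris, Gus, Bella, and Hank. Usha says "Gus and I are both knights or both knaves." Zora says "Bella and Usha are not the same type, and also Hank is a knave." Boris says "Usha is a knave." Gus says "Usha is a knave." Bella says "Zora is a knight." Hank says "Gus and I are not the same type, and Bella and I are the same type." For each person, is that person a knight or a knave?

Usha is a knave, Zora is a knight, Boris is a knight, Gus is a knight, Bella is a knight, and Hank is a knave.

Usha is a knave, and the claim "Gus and I are both knights or both knaves" is indeed false.
As a knight, Zora's statement "Bella and Usha are not the same type, and also Hank is a knave" should be True; it is.
Boris (knight): "Usha is a knave" — True. ✓
Since Gus is a knight, "Usha is a knave" needs to be True, which holds.
As a knight, Bella's statement "Zora is a knight" should be True; it is.
Hank is a knave, and the claim "Gus and I are not the same type, and Bella and I are the same type" is indeed false.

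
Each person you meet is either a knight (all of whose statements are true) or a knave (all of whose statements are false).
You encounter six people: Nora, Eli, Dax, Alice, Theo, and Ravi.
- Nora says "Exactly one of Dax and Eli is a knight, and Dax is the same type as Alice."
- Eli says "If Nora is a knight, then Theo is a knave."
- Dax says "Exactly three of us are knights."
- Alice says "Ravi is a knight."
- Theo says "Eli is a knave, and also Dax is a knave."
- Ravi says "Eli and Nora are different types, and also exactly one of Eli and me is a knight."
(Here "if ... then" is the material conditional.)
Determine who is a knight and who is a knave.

Nora is a knight, Eli is a knight, Dax is a knave, Alice is a knave, Theo is a knave, and Ravi is a knave.

Since Nora is a knight, "exactly one of Dax and Eli is a knight, and Dax is the same type as Alice" needs to be True, which holds.
Eli is a knight, so "if Nora is a knight, then Theo is a knave" must be True — and it is.
Dax is a knave, so "exactly three of us are knights" must be false — and it is.
Alice is a knave, so "Ravi is a knight" must be false — and it is.
Since Theo is a knave, "Eli is a knave, and also Dax is a knave" needs to be false, which holds.
Ravi is a knave; "Eli and Nora are different types, and also exactly one of Eli and me is a knight" is false, as required.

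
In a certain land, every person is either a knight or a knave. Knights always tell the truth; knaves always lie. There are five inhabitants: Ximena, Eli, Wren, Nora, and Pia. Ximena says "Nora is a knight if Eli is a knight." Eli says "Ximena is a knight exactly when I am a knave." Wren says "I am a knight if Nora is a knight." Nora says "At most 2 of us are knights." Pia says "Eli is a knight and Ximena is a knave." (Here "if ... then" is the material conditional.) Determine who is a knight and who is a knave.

Ximena is a knave, Eli is a knight, Wren is a knight, Nora is a knave, and Pia is a knight.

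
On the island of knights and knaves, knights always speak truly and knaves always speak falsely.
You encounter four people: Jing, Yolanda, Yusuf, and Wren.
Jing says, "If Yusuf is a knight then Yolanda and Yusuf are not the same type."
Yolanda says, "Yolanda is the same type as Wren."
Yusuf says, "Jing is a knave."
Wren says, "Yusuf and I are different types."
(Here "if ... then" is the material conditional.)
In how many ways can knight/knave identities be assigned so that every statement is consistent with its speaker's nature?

2

Consistent assignments:
  Jing=knight, Yolanda=knight, Yusuf=knave, Wren=knight
  Jing=knight, Yolanda=knave, Yusuf=knave, Wren=knight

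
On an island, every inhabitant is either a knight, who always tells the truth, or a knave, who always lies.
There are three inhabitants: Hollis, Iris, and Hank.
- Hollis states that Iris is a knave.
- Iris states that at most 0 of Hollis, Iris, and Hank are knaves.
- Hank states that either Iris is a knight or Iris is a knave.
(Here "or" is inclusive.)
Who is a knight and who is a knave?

Hollis is a knight, Iris is a knave, and Hank is a knight.

Since Hollis is a knight, "Iris is a knave" needs to be true, which holds.
Iris is a knave, so "at most 0 of Hollis, Iris, and Hank are knaves" must be false — and it is.
As a knight, Hank's statement "either Iris is a knight or Iris is a knave" should be true; it is.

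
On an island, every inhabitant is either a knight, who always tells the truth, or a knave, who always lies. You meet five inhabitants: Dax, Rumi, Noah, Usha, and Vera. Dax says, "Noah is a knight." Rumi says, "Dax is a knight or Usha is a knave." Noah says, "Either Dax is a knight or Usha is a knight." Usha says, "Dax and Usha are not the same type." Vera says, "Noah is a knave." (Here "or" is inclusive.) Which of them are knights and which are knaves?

Dax is a knave, Rumi is a knight, Noah is a knave, Usha is a knave, and Vera is a knight.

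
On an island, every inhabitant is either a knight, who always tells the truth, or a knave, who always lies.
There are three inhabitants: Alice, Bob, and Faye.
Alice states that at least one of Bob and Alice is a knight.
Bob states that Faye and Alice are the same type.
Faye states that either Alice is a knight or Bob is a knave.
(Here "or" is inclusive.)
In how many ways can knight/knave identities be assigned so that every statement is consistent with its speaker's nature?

2

Consistent assignments:
  Alice=knight, Bob=knight, Faye=knight
  Alice=knave, Bob=knave, Faye=knight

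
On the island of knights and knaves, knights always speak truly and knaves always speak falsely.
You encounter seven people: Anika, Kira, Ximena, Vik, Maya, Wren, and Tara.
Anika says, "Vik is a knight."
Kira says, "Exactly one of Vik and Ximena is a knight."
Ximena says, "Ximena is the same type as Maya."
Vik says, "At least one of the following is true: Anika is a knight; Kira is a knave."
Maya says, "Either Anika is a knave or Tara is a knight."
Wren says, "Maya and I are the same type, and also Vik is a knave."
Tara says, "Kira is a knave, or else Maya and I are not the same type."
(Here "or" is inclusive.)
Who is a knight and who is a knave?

Anika is a knight; "Vik is a knight" is true, as required.
Kira is a knave; "exactly one of Vik and Ximena is a knight" is False, as required.
Ximena (knight): "Ximena is the same type as Maya" — true. ✓
Vik (knight): "at least one of the following is true: Anika is a knight; Kira is a knave" — true. ✓
Maya (knight): "either Anika is a knave or Tara is a knight" — true. ✓
Wren is a knave, so "Maya and I are the same type, and also Vik is a knave" must be False — and it is.
Tara is a knight, and the claim "Kira is a knave, or else Maya and I are not the same type" is indeed true.

Anika is a knight, Kira is a knave, Ximena is a knight, Vik is a knight, Maya is a knight, Wren is a knave, and Tara is a knight.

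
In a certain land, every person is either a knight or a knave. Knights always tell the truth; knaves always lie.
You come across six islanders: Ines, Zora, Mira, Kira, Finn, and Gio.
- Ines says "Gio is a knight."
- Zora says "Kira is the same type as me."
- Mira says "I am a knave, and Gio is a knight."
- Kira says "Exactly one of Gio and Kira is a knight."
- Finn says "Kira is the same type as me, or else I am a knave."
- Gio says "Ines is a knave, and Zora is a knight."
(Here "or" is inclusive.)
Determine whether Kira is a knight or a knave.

Kira is a knight.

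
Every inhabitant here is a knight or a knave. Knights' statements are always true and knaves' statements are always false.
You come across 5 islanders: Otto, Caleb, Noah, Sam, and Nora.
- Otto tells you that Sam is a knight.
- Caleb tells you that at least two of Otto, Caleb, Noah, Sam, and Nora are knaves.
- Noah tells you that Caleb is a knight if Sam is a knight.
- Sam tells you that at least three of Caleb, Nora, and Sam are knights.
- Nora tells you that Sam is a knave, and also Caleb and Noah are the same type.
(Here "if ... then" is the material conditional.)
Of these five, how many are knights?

The unique consistent assignment is Otto=knave, Caleb=knight, Noah=knight, Sam=knave, Nora=knight.
That has 3 knights.

3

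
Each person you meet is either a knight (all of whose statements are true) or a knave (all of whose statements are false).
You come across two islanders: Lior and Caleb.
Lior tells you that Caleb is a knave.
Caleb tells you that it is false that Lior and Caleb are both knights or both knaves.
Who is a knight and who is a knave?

As a knave, Lior's statement "Caleb is a knave" should be false; it is.
Caleb is a knight, and the claim "it is false that Lior and Caleb are both knights or both knaves" is indeed true.

Lior is a knave and Caleb is a knight.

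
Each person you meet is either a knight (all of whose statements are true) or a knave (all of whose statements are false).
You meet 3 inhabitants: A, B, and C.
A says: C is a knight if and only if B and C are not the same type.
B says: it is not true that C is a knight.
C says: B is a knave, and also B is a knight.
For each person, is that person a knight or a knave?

A is a knave, B is a knight, and C is a knave.

A (knave): "C is a knight if and only if B and C are not the same type" — False. ✓
Since B is a knight, "it is not true that C is a knight" needs to be True, which holds.
C is a knave, and the claim "B is a knave, and also B is a knight" is indeed False.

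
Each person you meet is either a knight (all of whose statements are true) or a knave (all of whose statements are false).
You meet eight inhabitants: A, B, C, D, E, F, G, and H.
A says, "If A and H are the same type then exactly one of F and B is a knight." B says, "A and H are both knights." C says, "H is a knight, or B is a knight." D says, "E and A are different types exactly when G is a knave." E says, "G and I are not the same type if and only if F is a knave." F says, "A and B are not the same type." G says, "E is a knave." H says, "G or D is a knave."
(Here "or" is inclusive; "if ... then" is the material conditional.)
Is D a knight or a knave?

D is a knave.

Consistent assignments: {A=knight, B=knight, C=knight, D=knave, E=knight, F=knave, G=knave, H=knight}
In every consistent assignment, D is a knave.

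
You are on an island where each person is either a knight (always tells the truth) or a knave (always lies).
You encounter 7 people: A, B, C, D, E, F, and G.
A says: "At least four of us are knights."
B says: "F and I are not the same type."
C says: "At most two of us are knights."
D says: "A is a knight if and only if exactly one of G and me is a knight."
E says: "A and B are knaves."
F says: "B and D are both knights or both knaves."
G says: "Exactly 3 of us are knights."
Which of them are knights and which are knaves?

A is a knave, B is a knave, C is a knave, D is a knight, E is a knight, F is a knave, and G is a knight.

A is a knave, and the claim "at least four of us are knights" is indeed False.
As a knave, B's statement "F and I are not the same type" should be False; it is.
Since C is a knave, "at most two of us are knights" needs to be False, which holds.
D is a knight, so "A is a knight if and only if exactly one of G and me is a knight" must be true — and it is.
Since E is a knight, "A and B are knaves" needs to be true, which holds.
Since F is a knave, "B and D are both knights or both knaves" needs to be False, which holds.
G (knight): "exactly 3 of us are knights" — true. ✓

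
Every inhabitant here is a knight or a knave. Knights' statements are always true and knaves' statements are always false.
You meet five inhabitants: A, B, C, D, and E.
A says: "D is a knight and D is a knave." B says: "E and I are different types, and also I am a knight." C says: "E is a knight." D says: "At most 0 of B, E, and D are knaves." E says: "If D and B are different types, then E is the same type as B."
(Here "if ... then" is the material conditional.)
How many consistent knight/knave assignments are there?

Consistent assignments:
  A=knave, B=knight, C=knave, D=knave, E=knave
  A=knave, B=knave, C=knight, D=knave, E=knight

2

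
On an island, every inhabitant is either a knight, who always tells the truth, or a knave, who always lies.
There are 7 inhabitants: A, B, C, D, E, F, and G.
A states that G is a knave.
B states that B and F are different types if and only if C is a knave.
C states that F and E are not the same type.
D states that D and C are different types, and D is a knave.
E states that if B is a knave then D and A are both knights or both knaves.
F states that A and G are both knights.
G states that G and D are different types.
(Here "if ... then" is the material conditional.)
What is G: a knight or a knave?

G is a knave.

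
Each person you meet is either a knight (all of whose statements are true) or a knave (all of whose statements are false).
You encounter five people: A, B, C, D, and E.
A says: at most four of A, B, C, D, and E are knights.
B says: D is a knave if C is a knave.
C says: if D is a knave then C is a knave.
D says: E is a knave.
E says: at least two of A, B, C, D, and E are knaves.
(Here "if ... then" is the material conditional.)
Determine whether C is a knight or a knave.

C is a knight.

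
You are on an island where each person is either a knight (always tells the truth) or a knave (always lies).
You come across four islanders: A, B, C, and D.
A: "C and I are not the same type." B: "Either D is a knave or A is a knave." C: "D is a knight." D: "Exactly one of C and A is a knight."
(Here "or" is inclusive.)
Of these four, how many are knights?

1

The unique consistent assignment is A=knave, B=knight, C=knave, D=knave.
That has 1 knight.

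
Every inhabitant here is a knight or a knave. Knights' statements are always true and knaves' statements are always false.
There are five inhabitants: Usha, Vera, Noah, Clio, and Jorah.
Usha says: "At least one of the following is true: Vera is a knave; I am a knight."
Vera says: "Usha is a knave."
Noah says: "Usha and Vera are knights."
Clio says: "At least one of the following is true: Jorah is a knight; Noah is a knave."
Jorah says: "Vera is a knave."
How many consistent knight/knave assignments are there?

2

Consistent assignments:
  Usha=knight, Vera=knave, Noah=knave, Clio=knight, Jorah=knight
  Usha=knave, Vera=knight, Noah=knave, Clio=knight, Jorah=knave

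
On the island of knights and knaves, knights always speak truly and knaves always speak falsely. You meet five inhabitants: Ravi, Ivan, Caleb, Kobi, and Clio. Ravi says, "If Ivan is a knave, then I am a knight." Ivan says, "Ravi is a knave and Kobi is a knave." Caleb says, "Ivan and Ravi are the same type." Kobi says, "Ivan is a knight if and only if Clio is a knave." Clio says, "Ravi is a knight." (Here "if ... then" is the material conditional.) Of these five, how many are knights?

3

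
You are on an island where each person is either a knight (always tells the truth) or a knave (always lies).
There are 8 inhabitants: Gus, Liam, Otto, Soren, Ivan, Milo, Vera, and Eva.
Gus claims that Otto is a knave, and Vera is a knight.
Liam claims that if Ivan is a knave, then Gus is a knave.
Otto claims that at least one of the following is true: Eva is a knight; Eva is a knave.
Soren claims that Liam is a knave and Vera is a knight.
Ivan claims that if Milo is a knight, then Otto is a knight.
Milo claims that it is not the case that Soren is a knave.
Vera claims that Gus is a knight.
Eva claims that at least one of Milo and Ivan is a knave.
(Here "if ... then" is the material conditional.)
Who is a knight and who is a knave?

Gus (knave): "Otto is a knave, and Vera is a knight" — False. ✓
As a knight, Liam's statement "if Ivan is a knave, then Gus is a knave" should be True; it is.
Otto (knight): "at least one of the following is true: Eva is a knight; Eva is a knave" — True. ✓
As a knave, Soren's statement "Liam is a knave and Vera is a knight" should be False; it is.
Ivan is a knight, so "if Milo is a knight, then Otto is a knight" must be True — and it is.
Milo is a knave, so "it is not the case that Soren is a knave" must be False — and it is.
Vera is a knave; "Gus is a knight" is False, as required.
Eva is a knight, so "at least one of Milo and Ivan is a knave" must be True — and it is.

Gus is a knave, Liam is a knight, Otto is a knight, Soren is a knave, Ivan is a knight, Milo is a knave, Vera is a knave, and Eva is a knight.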